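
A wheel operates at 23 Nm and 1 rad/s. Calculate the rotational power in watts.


Given: tau = 23 Nm, omega = 1 rad/s
Using P = tau * omega
P = 23 * 1
P = 23 W

23 W


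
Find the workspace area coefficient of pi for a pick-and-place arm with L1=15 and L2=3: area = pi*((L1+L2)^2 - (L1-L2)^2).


Given: L1 = 15, L2 = 3
(L1+L2)^2 = (18)^2 = 324
(L1-L2)^2 = (12)^2 = 144
Difference = 324 - 144 = 180
This equals 4*L1*L2 = 4*15*3 = 180
Workspace area = 180*pi

180


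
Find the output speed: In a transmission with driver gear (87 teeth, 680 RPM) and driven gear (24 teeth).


Given: N1 = 87 teeth, w1 = 680 RPM, N2 = 24 teeth
Using N1*w1 = N2*w2
w2 = N1*w1 / N2
w2 = 87*680 / 24
w2 = 59160 / 24
w2 = 2465 RPM

2465 RPM


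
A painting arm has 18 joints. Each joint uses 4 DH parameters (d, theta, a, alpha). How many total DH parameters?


Given: 18 joints, 4 DH parameters per joint (d, theta, a, alpha)
Total DH parameters = number_of_joints * 4
Total = 18 * 4
Total = 72

72


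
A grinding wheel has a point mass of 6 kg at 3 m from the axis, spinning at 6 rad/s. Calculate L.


Given: m = 6 kg, r = 3 m, omega = 6 rad/s
For a point mass: I = m*r^2
I = 6*3^2 = 6*9 = 54
L = I*omega = 54*6
L = 324 kg*m^2/s

324 kg*m^2/s


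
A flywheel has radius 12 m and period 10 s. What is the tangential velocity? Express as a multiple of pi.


Given: radius r = 12 m, period T = 10 s
Using v = 2*pi*r / T
v = 2*pi*12 / 10
v = 24*pi / 10
v = 12/5*pi m/s

12/5*pi m/s


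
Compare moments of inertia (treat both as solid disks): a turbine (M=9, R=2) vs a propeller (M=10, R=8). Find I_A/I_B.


Given: M1=9 kg, R1=2 m, M2=10 kg, R2=8 m
For a disk: I = (1/2)*M*R^2, so I_A/I_B = (M1*R1^2)/(M2*R2^2)
M1*R1^2 = 9*4 = 36
M2*R2^2 = 10*64 = 640
I_A/I_B = 36/640 = 9/160

9/160


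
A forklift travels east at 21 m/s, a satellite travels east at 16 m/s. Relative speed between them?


Given: v_A = 21 m/s east, v_B = 16 m/s east
Both move in the same direction; relative speed = |v_A - v_B|
|21 - 16| = |5|
= 5 m/s

5 m/s


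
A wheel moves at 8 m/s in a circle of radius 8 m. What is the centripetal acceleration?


Given: v = 8 m/s, r = 8 m
Using a_c = v^2 / r
a_c = 8^2 / 8
a_c = 64 / 8
a_c = 8 m/s^2

8 m/s^2


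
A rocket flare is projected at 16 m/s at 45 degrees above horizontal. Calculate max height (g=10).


Given: v0 = 16 m/s, theta = 45 deg, g = 10 m/s^2
sin^2(45) = 1/2
Using H = v0^2 * sin^2(theta) / (2*g)
H = 16^2 * 1/2 / (2*10)
H = 256 * 1/2 / 20
H = 128 / 20
H = 32/5 m

32/5 m


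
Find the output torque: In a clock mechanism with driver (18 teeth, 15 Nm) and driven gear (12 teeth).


Given: N1 = 18, N2 = 12, T1 = 15 Nm
Using T2/T1 = N2/N1
T2 = T1 * N2 / N1
T2 = 15 * 12 / 18
T2 = 180 / 18
T2 = 10 Nm

10 Nm


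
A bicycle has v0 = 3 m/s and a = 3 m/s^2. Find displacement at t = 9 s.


Given: v0 = 3 m/s, a = 3 m/s^2, t = 9 s
Using s = v0*t + (1/2)*a*t^2
s = 3*9 + (1/2)*3*9^2
s = 27 + (1/2)*243
s = 27 + 243/2
s = 297/2

297/2 m


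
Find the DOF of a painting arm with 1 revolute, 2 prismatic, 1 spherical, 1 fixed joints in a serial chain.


Given: serial robot with 1 revolute, 2 prismatic, 1 spherical, 1 fixed joints
DOF contribution per joint type: revolute=1, prismatic=1, spherical=3, fixed=0
DOF = 1*1 + 2*1 + 1*3 + 1*0
DOF = 6

6


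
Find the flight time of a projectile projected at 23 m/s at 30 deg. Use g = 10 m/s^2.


Given: v0 = 23 m/s, theta = 30 deg, g = 10 m/s^2
sin(30) = 1/2
Using T = 2*v0*sin(theta) / g
T = 2*23*1/2 / 10
T = 23 / 10
T = 23/10 s

23/10 s


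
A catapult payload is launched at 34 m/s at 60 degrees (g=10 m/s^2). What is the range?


Given: v0 = 34 m/s, theta = 60 deg, g = 10 m/s^2
sin(2*60) = sin(120) = sqrt(3)/2
Using R = v0^2 * sin(2*theta) / g
R = 34^2 * (sqrt(3)/2) / 10
R = 1156 * sqrt(3) / 20
R = 289/5*sqrt(3) m

289/5*sqrt(3) m


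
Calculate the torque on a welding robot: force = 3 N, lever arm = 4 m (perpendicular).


Given: F = 3 N, r = 4 m, angle = 90 deg (perpendicular)
Using tau = F * r * sin(90)
sin(90) = 1
tau = 3 * 4 * 1
tau = 12 Nm

12 Nm


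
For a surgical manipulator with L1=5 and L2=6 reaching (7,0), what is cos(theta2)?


Given: L1 = 5, L2 = 6, target (x, y) = (7, 0)
Using cos(theta2) = (x^2 + y^2 - L1^2 - L2^2) / (2*L1*L2)
x^2 + y^2 = 7^2 + 0 = 49
L1^2 + L2^2 = 25 + 36 = 61
Numerator = 49 - 61 = -12
Denominator = 2*5*6 = 60
cos(theta2) = -12/60 = -1/5

-1/5


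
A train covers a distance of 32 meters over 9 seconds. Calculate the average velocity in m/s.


Given: distance d = 32 m, time t = 9 s
Using v = d / t
v = 32 / 9
v = 32/9 m/s

32/9 m/s


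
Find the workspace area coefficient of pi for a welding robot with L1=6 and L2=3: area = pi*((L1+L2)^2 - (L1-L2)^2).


Given: L1 = 6, L2 = 3
(L1+L2)^2 = (9)^2 = 81
(L1-L2)^2 = (3)^2 = 9
Difference = 81 - 9 = 72
This equals 4*L1*L2 = 4*6*3 = 72
Workspace area = 72*pi

72


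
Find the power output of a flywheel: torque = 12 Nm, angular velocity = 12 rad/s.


Given: tau = 12 Nm, omega = 12 rad/s
Using P = tau * omega
P = 12 * 12
P = 144 W

144 W


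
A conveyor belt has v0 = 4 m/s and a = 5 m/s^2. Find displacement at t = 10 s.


Given: v0 = 4 m/s, a = 5 m/s^2, t = 10 s
Using s = v0*t + (1/2)*a*t^2
s = 4*10 + (1/2)*5*10^2
s = 40 + (1/2)*500
s = 40 + 250
s = 290

290 m


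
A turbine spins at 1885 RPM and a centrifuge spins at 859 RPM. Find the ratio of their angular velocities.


Given: RPM_A = 1885, RPM_B = 859
omega = 2*pi*RPM/60, so omega_A/omega_B = RPM_A / RPM_B
omega_A/omega_B = 1885 / 859
omega_A/omega_B = 1885/859

1885/859


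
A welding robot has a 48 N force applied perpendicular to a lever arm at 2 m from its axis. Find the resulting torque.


Given: F = 48 N, r = 2 m, angle = 90 deg (perpendicular)
Using tau = F * r * sin(90)
sin(90) = 1
tau = 48 * 2 * 1
tau = 96 Nm

96 Nm


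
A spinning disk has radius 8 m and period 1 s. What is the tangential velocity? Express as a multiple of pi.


Given: radius r = 8 m, period T = 1 s
Using v = 2*pi*r / T
v = 2*pi*8 / 1
v = 16*pi / 1
v = 16*pi m/s

16*pi m/s


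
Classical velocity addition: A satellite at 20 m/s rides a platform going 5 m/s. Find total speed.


Given: object velocity = 20 m/s, platform velocity = 5 m/s (same direction)
Using classical velocity addition: v_total = v_object + v_platform
v_total = 20 + 5
v_total = 25 m/s

25 m/s


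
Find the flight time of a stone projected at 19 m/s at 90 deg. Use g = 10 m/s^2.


Given: v0 = 19 m/s, theta = 90 deg, g = 10 m/s^2
sin(90) = 1
Using T = 2*v0*sin(theta) / g
T = 2*19*1 / 10
T = 38 / 10
T = 19/5 s

19/5 s


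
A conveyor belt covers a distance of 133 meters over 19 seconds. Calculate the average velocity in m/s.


Given: distance d = 133 m, time t = 19 s
Using v = d / t
v = 133 / 19
v = 7 m/s

7 m/s


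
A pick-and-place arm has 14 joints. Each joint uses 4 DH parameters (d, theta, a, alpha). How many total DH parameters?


Given: 14 joints, 4 DH parameters per joint (d, theta, a, alpha)
Total DH parameters = number_of_joints * 4
Total = 14 * 4
Total = 56

56


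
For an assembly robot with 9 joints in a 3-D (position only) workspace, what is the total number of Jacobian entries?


Given: task space dimension = 3, joints = 9
Jacobian is a 3 x 9 matrix
Total entries = rows * columns
Total = 3 * 9
Total = 27

27


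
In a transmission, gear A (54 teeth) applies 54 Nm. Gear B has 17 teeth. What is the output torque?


Given: N1 = 54, N2 = 17, T1 = 54 Nm
Using T2/T1 = N2/N1
T2 = T1 * N2 / N1
T2 = 54 * 17 / 54
T2 = 918 / 54
T2 = 17 Nm

17 Nm


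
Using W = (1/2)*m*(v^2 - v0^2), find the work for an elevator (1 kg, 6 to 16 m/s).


Given: m = 1 kg, v0 = 6 m/s, v = 16 m/s
Using W = (1/2)*m*(v^2 - v0^2)
v^2 = 16^2 = 256
v0^2 = 6^2 = 36
v^2 - v0^2 = 256 - 36 = 220
W = (1/2)*1*220 = 110 J

110 J


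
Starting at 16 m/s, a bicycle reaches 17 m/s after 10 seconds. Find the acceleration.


Given: initial velocity v0 = 16 m/s, final velocity v = 17 m/s, time t = 10 s
Using a = (v - v0) / t
a = (17 - 16) / 10
a = 1 / 10
a = 1/10 m/s^2

1/10 m/s^2


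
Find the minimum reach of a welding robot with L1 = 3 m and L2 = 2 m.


Given: L1 = 3 m, L2 = 2 m
For a 2-link planar arm, min reach = |L1 - L2| (second link folded back)
Min reach = |3 - 2|
Min reach = 1 m

1 m


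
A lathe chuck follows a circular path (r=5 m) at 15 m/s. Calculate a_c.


Given: v = 15 m/s, r = 5 m
Using a_c = v^2 / r
a_c = 15^2 / 5
a_c = 225 / 5
a_c = 45 m/s^2

45 m/s^2


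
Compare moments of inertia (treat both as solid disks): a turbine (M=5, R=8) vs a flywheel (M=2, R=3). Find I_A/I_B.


Given: M1=5 kg, R1=8 m, M2=2 kg, R2=3 m
For a disk: I = (1/2)*M*R^2, so I_A/I_B = (M1*R1^2)/(M2*R2^2)
M1*R1^2 = 5*64 = 320
M2*R2^2 = 2*9 = 18
I_A/I_B = 320/18 = 160/9

160/9


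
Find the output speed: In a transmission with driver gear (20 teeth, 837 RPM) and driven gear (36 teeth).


Given: N1 = 20 teeth, w1 = 837 RPM, N2 = 36 teeth
Using N1*w1 = N2*w2
w2 = N1*w1 / N2
w2 = 20*837 / 36
w2 = 16740 / 36
w2 = 465 RPM

465 RPM


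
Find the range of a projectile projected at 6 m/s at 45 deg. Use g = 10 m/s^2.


Given: v0 = 6 m/s, theta = 45 deg, g = 10 m/s^2
sin(2*45) = sin(90) = 1
Using R = v0^2 * sin(2*theta) / g
R = 6^2 * 1 / 10
R = 36 / 10
R = 18/5 m

18/5 m


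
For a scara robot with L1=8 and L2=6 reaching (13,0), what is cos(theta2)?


Given: L1 = 8, L2 = 6, target (x, y) = (13, 0)
Using cos(theta2) = (x^2 + y^2 - L1^2 - L2^2) / (2*L1*L2)
x^2 + y^2 = 13^2 + 0 = 169
L1^2 + L2^2 = 64 + 36 = 100
Numerator = 169 - 100 = 69
Denominator = 2*8*6 = 96
cos(theta2) = 69/96 = 23/32

23/32


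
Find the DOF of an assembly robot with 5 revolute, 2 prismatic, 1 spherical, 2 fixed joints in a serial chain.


Given: serial robot with 5 revolute, 2 prismatic, 1 spherical, 2 fixed joints
DOF contribution per joint type: revolute=1, prismatic=1, spherical=3, fixed=0
DOF = 5*1 + 2*1 + 1*3 + 2*0
DOF = 10

10


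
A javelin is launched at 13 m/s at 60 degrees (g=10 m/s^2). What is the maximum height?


Given: v0 = 13 m/s, theta = 60 deg, g = 10 m/s^2
sin^2(60) = 3/4
Using H = v0^2 * sin^2(theta) / (2*g)
H = 13^2 * 3/4 / (2*10)
H = 169 * 3/4 / 20
H = 507/4 / 20
H = 507/80 m

507/80 m


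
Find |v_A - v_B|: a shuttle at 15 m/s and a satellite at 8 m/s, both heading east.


Given: v_A = 15 m/s east, v_B = 8 m/s east
Both move in the same direction; relative speed = |v_A - v_B|
|15 - 8| = |7|
= 7 m/s

7 m/s


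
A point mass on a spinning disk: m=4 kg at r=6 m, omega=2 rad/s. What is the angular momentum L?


Given: m = 4 kg, r = 6 m, omega = 2 rad/s
For a point mass: I = m*r^2
I = 4*6^2 = 4*36 = 144
L = I*omega = 144*2
L = 288 kg*m^2/s

288 kg*m^2/s


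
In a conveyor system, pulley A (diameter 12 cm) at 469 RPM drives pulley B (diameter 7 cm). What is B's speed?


Given: D1 = 12 cm, w1 = 469 RPM, D2 = 7 cm
Using D1*w1 = D2*w2
w2 = D1*w1 / D2
w2 = 12*469 / 7
w2 = 5628 / 7
w2 = 804 RPM

804 RPM


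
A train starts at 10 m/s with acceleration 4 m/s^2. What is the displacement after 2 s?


Given: v0 = 10 m/s, a = 4 m/s^2, t = 2 s
Using s = v0*t + (1/2)*a*t^2
s = 10*2 + (1/2)*4*2^2
s = 20 + (1/2)*16
s = 20 + 8
s = 28

28 m


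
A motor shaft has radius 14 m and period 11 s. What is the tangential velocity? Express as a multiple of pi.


Given: radius r = 14 m, period T = 11 s
Using v = 2*pi*r / T
v = 2*pi*14 / 11
v = 28*pi / 11
v = 28/11*pi m/s

28/11*pi m/s


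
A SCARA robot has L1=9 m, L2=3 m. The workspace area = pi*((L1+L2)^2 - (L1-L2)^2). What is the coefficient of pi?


Given: L1 = 9, L2 = 3
(L1+L2)^2 = (12)^2 = 144
(L1-L2)^2 = (6)^2 = 36
Difference = 144 - 36 = 108
This equals 4*L1*L2 = 4*9*3 = 108
Workspace area = 108*pi

108


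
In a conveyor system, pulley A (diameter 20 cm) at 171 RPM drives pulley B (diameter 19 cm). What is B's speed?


Given: D1 = 20 cm, w1 = 171 RPM, D2 = 19 cm
Using D1*w1 = D2*w2
w2 = D1*w1 / D2
w2 = 20*171 / 19
w2 = 3420 / 19
w2 = 180 RPM

180 RPM


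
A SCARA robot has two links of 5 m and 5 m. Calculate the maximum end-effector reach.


Given: L1 = 5 m, L2 = 5 m
For a 2-link planar arm, max reach = L1 + L2 (fully extended)
Max reach = 5 + 5
Max reach = 10 m

10 m


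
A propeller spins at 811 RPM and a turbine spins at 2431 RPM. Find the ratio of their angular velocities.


Given: RPM_A = 811, RPM_B = 2431
omega = 2*pi*RPM/60, so omega_A/omega_B = RPM_A / RPM_B
omega_A/omega_B = 811 / 2431
omega_A/omega_B = 811/2431

811/2431


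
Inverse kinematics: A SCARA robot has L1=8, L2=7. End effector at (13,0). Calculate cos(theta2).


Given: L1 = 8, L2 = 7, target (x, y) = (13, 0)
Using cos(theta2) = (x^2 + y^2 - L1^2 - L2^2) / (2*L1*L2)
x^2 + y^2 = 13^2 + 0 = 169
L1^2 + L2^2 = 64 + 49 = 113
Numerator = 169 - 113 = 56
Denominator = 2*8*7 = 112
cos(theta2) = 56/112 = 1/2

1/2


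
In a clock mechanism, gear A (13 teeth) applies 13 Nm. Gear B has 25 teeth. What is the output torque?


Given: N1 = 13, N2 = 25, T1 = 13 Nm
Using T2/T1 = N2/N1
T2 = T1 * N2 / N1
T2 = 13 * 25 / 13
T2 = 325 / 13
T2 = 25 Nm

25 Nm


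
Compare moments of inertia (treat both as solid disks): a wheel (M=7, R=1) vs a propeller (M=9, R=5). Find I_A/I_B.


Given: M1=7 kg, R1=1 m, M2=9 kg, R2=5 m
For a disk: I = (1/2)*M*R^2, so I_A/I_B = (M1*R1^2)/(M2*R2^2)
M1*R1^2 = 7*1 = 7
M2*R2^2 = 9*25 = 225
I_A/I_B = 7/225 = 7/225

7/225


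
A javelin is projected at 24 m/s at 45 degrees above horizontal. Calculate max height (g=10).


Given: v0 = 24 m/s, theta = 45 deg, g = 10 m/s^2
sin^2(45) = 1/2
Using H = v0^2 * sin^2(theta) / (2*g)
H = 24^2 * 1/2 / (2*10)
H = 576 * 1/2 / 20
H = 288 / 20
H = 72/5 m

72/5 m


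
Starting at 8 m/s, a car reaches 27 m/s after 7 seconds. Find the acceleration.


Given: initial velocity v0 = 8 m/s, final velocity v = 27 m/s, time t = 7 s
Using a = (v - v0) / t
a = (27 - 8) / 7
a = 19 / 7
a = 19/7 m/s^2

19/7 m/s^2


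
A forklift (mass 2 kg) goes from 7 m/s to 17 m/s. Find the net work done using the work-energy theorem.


Given: m = 2 kg, v0 = 7 m/s, v = 17 m/s
Using W = (1/2)*m*(v^2 - v0^2)
v^2 = 17^2 = 289
v0^2 = 7^2 = 49
v^2 - v0^2 = 289 - 49 = 240
W = (1/2)*2*240 = 240 J

240 J


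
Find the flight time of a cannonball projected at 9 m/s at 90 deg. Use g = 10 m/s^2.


Given: v0 = 9 m/s, theta = 90 deg, g = 10 m/s^2
sin(90) = 1
Using T = 2*v0*sin(theta) / g
T = 2*9*1 / 10
T = 18 / 10
T = 9/5 s

9/5 s


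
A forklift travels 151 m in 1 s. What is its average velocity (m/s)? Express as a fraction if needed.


Given: distance d = 151 m, time t = 1 s
Using v = d / t
v = 151 / 1
v = 151 m/s

151 m/s


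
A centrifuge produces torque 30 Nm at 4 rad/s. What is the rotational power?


Given: tau = 30 Nm, omega = 4 rad/s
Using P = tau * omega
P = 30 * 4
P = 120 W

120 W


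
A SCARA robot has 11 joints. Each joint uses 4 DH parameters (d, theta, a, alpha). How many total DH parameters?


Given: 11 joints, 4 DH parameters per joint (d, theta, a, alpha)
Total DH parameters = number_of_joints * 4
Total = 11 * 4
Total = 44

44


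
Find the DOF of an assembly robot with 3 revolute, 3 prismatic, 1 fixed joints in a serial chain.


Given: serial robot with 3 revolute, 3 prismatic, 1 fixed joints
DOF contribution per joint type: revolute=1, prismatic=1, spherical=3, fixed=0
DOF = 3*1 + 3*1 + 1*0
DOF = 6

6


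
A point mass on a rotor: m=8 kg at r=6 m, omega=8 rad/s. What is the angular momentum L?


Given: m = 8 kg, r = 6 m, omega = 8 rad/s
For a point mass: I = m*r^2
I = 8*6^2 = 8*36 = 288
L = I*omega = 288*8
L = 2304 kg*m^2/s

2304 kg*m^2/s


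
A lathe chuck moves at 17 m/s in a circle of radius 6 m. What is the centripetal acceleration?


Given: v = 17 m/s, r = 6 m
Using a_c = v^2 / r
a_c = 17^2 / 6
a_c = 289 / 6
a_c = 289/6 m/s^2

289/6 m/s^2


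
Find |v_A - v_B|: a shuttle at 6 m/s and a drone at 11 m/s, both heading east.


Given: v_A = 6 m/s east, v_B = 11 m/s east
Both move in the same direction; relative speed = |v_A - v_B|
|6 - 11| = |-5|
= 5 m/s

5 m/s


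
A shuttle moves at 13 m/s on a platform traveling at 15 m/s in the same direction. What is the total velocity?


Given: object velocity = 13 m/s, platform velocity = 15 m/s (same direction)
Using classical velocity addition: v_total = v_object + v_platform
v_total = 13 + 15
v_total = 28 m/s

28 m/s


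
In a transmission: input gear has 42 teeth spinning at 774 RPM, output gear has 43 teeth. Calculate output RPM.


Given: N1 = 42 teeth, w1 = 774 RPM, N2 = 43 teeth
Using N1*w1 = N2*w2
w2 = N1*w1 / N2
w2 = 42*774 / 43
w2 = 32508 / 43
w2 = 756 RPM

756 RPM


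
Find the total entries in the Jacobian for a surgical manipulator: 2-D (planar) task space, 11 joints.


Given: task space dimension = 2, joints = 11
Jacobian is a 2 x 11 matrix
Total entries = rows * columns
Total = 2 * 11
Total = 22

22


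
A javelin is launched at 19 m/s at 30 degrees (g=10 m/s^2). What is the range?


Given: v0 = 19 m/s, theta = 30 deg, g = 10 m/s^2
sin(2*30) = sin(60) = sqrt(3)/2
Using R = v0^2 * sin(2*theta) / g
R = 19^2 * (sqrt(3)/2) / 10
R = 361 * sqrt(3) / 20
R = 361/20*sqrt(3) m

361/20*sqrt(3) m


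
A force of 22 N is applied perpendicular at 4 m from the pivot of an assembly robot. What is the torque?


Given: F = 22 N, r = 4 m, angle = 90 deg (perpendicular)
Using tau = F * r * sin(90)
sin(90) = 1
tau = 22 * 4 * 1
tau = 88 Nm

88 Nm


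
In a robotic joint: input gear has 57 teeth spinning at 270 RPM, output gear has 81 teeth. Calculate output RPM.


Given: N1 = 57 teeth, w1 = 270 RPM, N2 = 81 teeth
Using N1*w1 = N2*w2
w2 = N1*w1 / N2
w2 = 57*270 / 81
w2 = 15390 / 81
w2 = 190 RPM

190 RPM


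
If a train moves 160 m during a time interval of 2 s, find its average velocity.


Given: distance d = 160 m, time t = 2 s
Using v = d / t
v = 160 / 2
v = 80 m/s

80 m/s


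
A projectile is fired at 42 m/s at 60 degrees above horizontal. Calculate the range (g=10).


Given: v0 = 42 m/s, theta = 60 deg, g = 10 m/s^2
sin(2*60) = sin(120) = sqrt(3)/2
Using R = v0^2 * sin(2*theta) / g
R = 42^2 * (sqrt(3)/2) / 10
R = 1764 * sqrt(3) / 20
R = 441/5*sqrt(3) m

441/5*sqrt(3) m


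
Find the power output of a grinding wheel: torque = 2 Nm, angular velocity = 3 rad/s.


Given: tau = 2 Nm, omega = 3 rad/s
Using P = tau * omega
P = 2 * 3
P = 6 W

6 W


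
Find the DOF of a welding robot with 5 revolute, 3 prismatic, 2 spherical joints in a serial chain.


Given: serial robot with 5 revolute, 3 prismatic, 2 spherical joints
DOF contribution per joint type: revolute=1, prismatic=1, spherical=3, fixed=0
DOF = 5*1 + 3*1 + 2*3
DOF = 14

14


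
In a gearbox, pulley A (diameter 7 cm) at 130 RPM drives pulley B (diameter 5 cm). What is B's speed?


Given: D1 = 7 cm, w1 = 130 RPM, D2 = 5 cm
Using D1*w1 = D2*w2
w2 = D1*w1 / D2
w2 = 7*130 / 5
w2 = 910 / 5
w2 = 182 RPM

182 RPM


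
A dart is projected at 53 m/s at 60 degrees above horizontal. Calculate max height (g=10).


Given: v0 = 53 m/s, theta = 60 deg, g = 10 m/s^2
sin^2(60) = 3/4
Using H = v0^2 * sin^2(theta) / (2*g)
H = 53^2 * 3/4 / (2*10)
H = 2809 * 3/4 / 20
H = 8427/4 / 20
H = 8427/80 m

8427/80 m


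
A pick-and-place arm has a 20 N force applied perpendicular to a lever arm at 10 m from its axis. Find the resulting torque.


Given: F = 20 N, r = 10 m, angle = 90 deg (perpendicular)
Using tau = F * r * sin(90)
sin(90) = 1
tau = 20 * 10 * 1
tau = 200 Nm

200 Nm


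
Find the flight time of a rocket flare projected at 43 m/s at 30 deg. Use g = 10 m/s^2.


Given: v0 = 43 m/s, theta = 30 deg, g = 10 m/s^2
sin(30) = 1/2
Using T = 2*v0*sin(theta) / g
T = 2*43*1/2 / 10
T = 43 / 10
T = 43/10 s

43/10 s


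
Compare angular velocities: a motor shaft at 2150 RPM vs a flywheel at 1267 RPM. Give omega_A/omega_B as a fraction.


Given: RPM_A = 2150, RPM_B = 1267
omega = 2*pi*RPM/60, so omega_A/omega_B = RPM_A / RPM_B
omega_A/omega_B = 2150 / 1267
omega_A/omega_B = 2150/1267

2150/1267


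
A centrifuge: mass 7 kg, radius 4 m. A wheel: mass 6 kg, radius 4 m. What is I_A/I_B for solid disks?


Given: M1=7 kg, R1=4 m, M2=6 kg, R2=4 m
For a disk: I = (1/2)*M*R^2, so I_A/I_B = (M1*R1^2)/(M2*R2^2)
M1*R1^2 = 7*16 = 112
M2*R2^2 = 6*16 = 96
I_A/I_B = 112/96 = 7/6

7/6


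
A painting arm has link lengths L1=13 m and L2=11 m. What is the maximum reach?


Given: L1 = 13 m, L2 = 11 m
For a 2-link planar arm, max reach = L1 + L2 (fully extended)
Max reach = 13 + 11
Max reach = 24 m

24 m


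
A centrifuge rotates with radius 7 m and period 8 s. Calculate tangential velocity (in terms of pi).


Given: radius r = 7 m, period T = 8 s
Using v = 2*pi*r / T
v = 2*pi*7 / 8
v = 14*pi / 8
v = 7/4*pi m/s

7/4*pi m/s


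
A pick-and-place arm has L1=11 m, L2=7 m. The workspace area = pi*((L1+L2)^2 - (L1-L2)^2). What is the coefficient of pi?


Given: L1 = 11, L2 = 7
(L1+L2)^2 = (18)^2 = 324
(L1-L2)^2 = (4)^2 = 16
Difference = 324 - 16 = 308
This equals 4*L1*L2 = 4*11*7 = 308
Workspace area = 308*pi

308


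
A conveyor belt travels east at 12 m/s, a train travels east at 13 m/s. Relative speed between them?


Given: v_A = 12 m/s east, v_B = 13 m/s east
Both move in the same direction; relative speed = |v_A - v_B|
|12 - 13| = |-1|
= 1 m/s

1 m/s


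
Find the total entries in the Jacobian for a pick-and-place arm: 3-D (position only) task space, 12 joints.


Given: task space dimension = 3, joints = 12
Jacobian is a 3 x 12 matrix
Total entries = rows * columns
Total = 3 * 12
Total = 36

36


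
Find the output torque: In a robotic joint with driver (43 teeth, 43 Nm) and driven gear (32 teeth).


Given: N1 = 43, N2 = 32, T1 = 43 Nm
Using T2/T1 = N2/N1
T2 = T1 * N2 / N1
T2 = 43 * 32 / 43
T2 = 1376 / 43
T2 = 32 Nm

32 Nm


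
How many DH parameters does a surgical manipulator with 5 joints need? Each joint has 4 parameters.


Given: 5 joints, 4 DH parameters per joint (d, theta, a, alpha)
Total DH parameters = number_of_joints * 4
Total = 5 * 4
Total = 20

20


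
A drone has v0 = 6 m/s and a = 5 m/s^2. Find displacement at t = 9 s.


Given: v0 = 6 m/s, a = 5 m/s^2, t = 9 s
Using s = v0*t + (1/2)*a*t^2
s = 6*9 + (1/2)*5*9^2
s = 54 + (1/2)*405
s = 54 + 405/2
s = 513/2

513/2 m


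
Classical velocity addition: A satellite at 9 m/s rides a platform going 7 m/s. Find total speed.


Given: object velocity = 9 m/s, platform velocity = 7 m/s (same direction)
Using classical velocity addition: v_total = v_object + v_platform
v_total = 9 + 7
v_total = 16 m/s

16 m/s


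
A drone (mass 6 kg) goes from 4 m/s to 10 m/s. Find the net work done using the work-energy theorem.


Given: m = 6 kg, v0 = 4 m/s, v = 10 m/s
Using W = (1/2)*m*(v^2 - v0^2)
v^2 = 10^2 = 100
v0^2 = 4^2 = 16
v^2 - v0^2 = 100 - 16 = 84
W = (1/2)*6*84 = 252 J

252 J


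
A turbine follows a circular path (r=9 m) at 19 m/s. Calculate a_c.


Given: v = 19 m/s, r = 9 m
Using a_c = v^2 / r
a_c = 19^2 / 9
a_c = 361 / 9
a_c = 361/9 m/s^2

361/9 m/s^2


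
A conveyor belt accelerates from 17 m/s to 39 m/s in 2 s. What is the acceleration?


Given: initial velocity v0 = 17 m/s, final velocity v = 39 m/s, time t = 2 s
Using a = (v - v0) / t
a = (39 - 17) / 2
a = 22 / 2
a = 11 m/s^2

11 m/s^2


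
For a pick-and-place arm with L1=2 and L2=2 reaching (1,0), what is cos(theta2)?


Given: L1 = 2, L2 = 2, target (x, y) = (1, 0)
Using cos(theta2) = (x^2 + y^2 - L1^2 - L2^2) / (2*L1*L2)
x^2 + y^2 = 1^2 + 0 = 1
L1^2 + L2^2 = 4 + 4 = 8
Numerator = 1 - 8 = -7
Denominator = 2*2*2 = 8
cos(theta2) = -7/8 = -7/8

-7/8


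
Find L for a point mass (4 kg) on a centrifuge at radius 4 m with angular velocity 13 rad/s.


Given: m = 4 kg, r = 4 m, omega = 13 rad/s
For a point mass: I = m*r^2
I = 4*4^2 = 4*16 = 64
L = I*omega = 64*13
L = 832 kg*m^2/s

832 kg*m^2/s


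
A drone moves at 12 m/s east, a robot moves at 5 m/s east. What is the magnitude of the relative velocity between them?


Given: v_A = 12 m/s east, v_B = 5 m/s east
Both move in the same direction; relative speed = |v_A - v_B|
|12 - 5| = |7|
= 7 m/s

7 m/s


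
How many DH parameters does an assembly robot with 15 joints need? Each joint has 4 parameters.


Given: 15 joints, 4 DH parameters per joint (d, theta, a, alpha)
Total DH parameters = number_of_joints * 4
Total = 15 * 4
Total = 60

60


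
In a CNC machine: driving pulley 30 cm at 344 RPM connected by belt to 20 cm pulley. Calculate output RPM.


Given: D1 = 30 cm, w1 = 344 RPM, D2 = 20 cm
Using D1*w1 = D2*w2
w2 = D1*w1 / D2
w2 = 30*344 / 20
w2 = 10320 / 20
w2 = 516 RPM

516 RPM


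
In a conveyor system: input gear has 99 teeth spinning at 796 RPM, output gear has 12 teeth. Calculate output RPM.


Given: N1 = 99 teeth, w1 = 796 RPM, N2 = 12 teeth
Using N1*w1 = N2*w2
w2 = N1*w1 / N2
w2 = 99*796 / 12
w2 = 78804 / 12
w2 = 6567 RPM

6567 RPM


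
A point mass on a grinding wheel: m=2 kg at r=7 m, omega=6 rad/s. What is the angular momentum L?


Given: m = 2 kg, r = 7 m, omega = 6 rad/s
For a point mass: I = m*r^2
I = 2*7^2 = 2*49 = 98
L = I*omega = 98*6
L = 588 kg*m^2/s

588 kg*m^2/s


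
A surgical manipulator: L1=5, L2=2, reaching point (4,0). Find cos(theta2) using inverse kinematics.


Given: L1 = 5, L2 = 2, target (x, y) = (4, 0)
Using cos(theta2) = (x^2 + y^2 - L1^2 - L2^2) / (2*L1*L2)
x^2 + y^2 = 4^2 + 0 = 16
L1^2 + L2^2 = 25 + 4 = 29
Numerator = 16 - 29 = -13
Denominator = 2*5*2 = 20
cos(theta2) = -13/20 = -13/20

-13/20


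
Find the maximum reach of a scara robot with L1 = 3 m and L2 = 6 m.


Given: L1 = 3 m, L2 = 6 m
For a 2-link planar arm, max reach = L1 + L2 (fully extended)
Max reach = 3 + 6
Max reach = 9 m

9 m


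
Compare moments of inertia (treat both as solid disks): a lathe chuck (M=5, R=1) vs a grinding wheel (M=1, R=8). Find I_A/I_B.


Given: M1=5 kg, R1=1 m, M2=1 kg, R2=8 m
For a disk: I = (1/2)*M*R^2, so I_A/I_B = (M1*R1^2)/(M2*R2^2)
M1*R1^2 = 5*1 = 5
M2*R2^2 = 1*64 = 64
I_A/I_B = 5/64 = 5/64

5/64


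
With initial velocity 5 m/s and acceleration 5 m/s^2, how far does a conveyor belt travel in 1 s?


Given: v0 = 5 m/s, a = 5 m/s^2, t = 1 s
Using s = v0*t + (1/2)*a*t^2
s = 5*1 + (1/2)*5*1^2
s = 5 + (1/2)*5
s = 5 + 5/2
s = 15/2

15/2 m


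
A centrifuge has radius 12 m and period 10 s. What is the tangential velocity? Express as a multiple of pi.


Given: radius r = 12 m, period T = 10 s
Using v = 2*pi*r / T
v = 2*pi*12 / 10
v = 24*pi / 10
v = 12/5*pi m/s

12/5*pi m/s


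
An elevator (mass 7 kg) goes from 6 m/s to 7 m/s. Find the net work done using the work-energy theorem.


Given: m = 7 kg, v0 = 6 m/s, v = 7 m/s
Using W = (1/2)*m*(v^2 - v0^2)
v^2 = 7^2 = 49
v0^2 = 6^2 = 36
v^2 - v0^2 = 49 - 36 = 13
W = (1/2)*7*13 = 91/2 J

91/2 J


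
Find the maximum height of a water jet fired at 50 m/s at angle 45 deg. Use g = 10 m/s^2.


Given: v0 = 50 m/s, theta = 45 deg, g = 10 m/s^2
sin^2(45) = 1/2
Using H = v0^2 * sin^2(theta) / (2*g)
H = 50^2 * 1/2 / (2*10)
H = 2500 * 1/2 / 20
H = 1250 / 20
H = 125/2 m

125/2 m


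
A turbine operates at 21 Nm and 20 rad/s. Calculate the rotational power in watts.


Given: tau = 21 Nm, omega = 20 rad/s
Using P = tau * omega
P = 21 * 20
P = 420 W

420 W


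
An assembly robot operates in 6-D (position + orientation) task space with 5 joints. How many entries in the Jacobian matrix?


Given: task space dimension = 6, joints = 5
Jacobian is a 6 x 5 matrix
Total entries = rows * columns
Total = 6 * 5
Total = 30

30


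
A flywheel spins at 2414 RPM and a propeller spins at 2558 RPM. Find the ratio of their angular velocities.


Given: RPM_A = 2414, RPM_B = 2558
omega = 2*pi*RPM/60, so omega_A/omega_B = RPM_A / RPM_B
omega_A/omega_B = 2414 / 2558
omega_A/omega_B = 1207/1279

1207/1279


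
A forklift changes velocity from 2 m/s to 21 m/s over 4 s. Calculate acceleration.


Given: initial velocity v0 = 2 m/s, final velocity v = 21 m/s, time t = 4 s
Using a = (v - v0) / t
a = (21 - 2) / 4
a = 19 / 4
a = 19/4 m/s^2

19/4 m/s^2


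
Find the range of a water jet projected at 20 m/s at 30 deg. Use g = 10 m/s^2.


Given: v0 = 20 m/s, theta = 30 deg, g = 10 m/s^2
sin(2*30) = sin(60) = sqrt(3)/2
Using R = v0^2 * sin(2*theta) / g
R = 20^2 * (sqrt(3)/2) / 10
R = 400 * sqrt(3) / 20
R = 20*sqrt(3) m

20*sqrt(3) m


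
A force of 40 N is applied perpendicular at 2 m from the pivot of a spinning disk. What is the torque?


Given: F = 40 N, r = 2 m, angle = 90 deg (perpendicular)
Using tau = F * r * sin(90)
sin(90) = 1
tau = 40 * 2 * 1
tau = 80 Nm

80 Nm


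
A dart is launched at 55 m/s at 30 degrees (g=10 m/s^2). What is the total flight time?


Given: v0 = 55 m/s, theta = 30 deg, g = 10 m/s^2
sin(30) = 1/2
Using T = 2*v0*sin(theta) / g
T = 2*55*1/2 / 10
T = 55 / 10
T = 11/2 s

11/2 s


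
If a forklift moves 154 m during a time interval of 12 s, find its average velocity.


Given: distance d = 154 m, time t = 12 s
Using v = d / t
v = 154 / 12
v = 77/6 m/s

77/6 m/s


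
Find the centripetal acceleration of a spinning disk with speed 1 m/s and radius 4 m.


Given: v = 1 m/s, r = 4 m
Using a_c = v^2 / r
a_c = 1^2 / 4
a_c = 1 / 4
a_c = 1/4 m/s^2

1/4 m/s^2


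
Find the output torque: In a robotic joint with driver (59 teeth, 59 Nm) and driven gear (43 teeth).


Given: N1 = 59, N2 = 43, T1 = 59 Nm
Using T2/T1 = N2/N1
T2 = T1 * N2 / N1
T2 = 59 * 43 / 59
T2 = 2537 / 59
T2 = 43 Nm

43 Nm


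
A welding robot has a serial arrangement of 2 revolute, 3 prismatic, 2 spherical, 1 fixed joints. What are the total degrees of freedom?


Given: serial robot with 2 revolute, 3 prismatic, 2 spherical, 1 fixed joints
DOF contribution per joint type: revolute=1, prismatic=1, spherical=3, fixed=0
DOF = 2*1 + 3*1 + 2*3 + 1*0
DOF = 11

11


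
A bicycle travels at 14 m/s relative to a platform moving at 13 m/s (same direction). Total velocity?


Given: object velocity = 14 m/s, platform velocity = 13 m/s (same direction)
Using classical velocity addition: v_total = v_object + v_platform
v_total = 14 + 13
v_total = 27 m/s

27 m/s


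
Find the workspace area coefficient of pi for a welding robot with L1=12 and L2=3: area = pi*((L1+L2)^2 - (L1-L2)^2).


Given: L1 = 12, L2 = 3
(L1+L2)^2 = (15)^2 = 225
(L1-L2)^2 = (9)^2 = 81
Difference = 225 - 81 = 144
This equals 4*L1*L2 = 4*12*3 = 144
Workspace area = 144*pi

144


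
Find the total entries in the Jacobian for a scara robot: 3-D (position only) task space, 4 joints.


Given: task space dimension = 3, joints = 4
Jacobian is a 3 x 4 matrix
Total entries = rows * columns
Total = 3 * 4
Total = 12

12


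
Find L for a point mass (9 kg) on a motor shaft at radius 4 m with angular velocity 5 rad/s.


Given: m = 9 kg, r = 4 m, omega = 5 rad/s
For a point mass: I = m*r^2
I = 9*4^2 = 9*16 = 144
L = I*omega = 144*5
L = 720 kg*m^2/s

720 kg*m^2/s


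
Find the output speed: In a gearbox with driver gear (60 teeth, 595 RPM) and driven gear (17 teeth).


Given: N1 = 60 teeth, w1 = 595 RPM, N2 = 17 teeth
Using N1*w1 = N2*w2
w2 = N1*w1 / N2
w2 = 60*595 / 17
w2 = 35700 / 17
w2 = 2100 RPM

2100 RPM


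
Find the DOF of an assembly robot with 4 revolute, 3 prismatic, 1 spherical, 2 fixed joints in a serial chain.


Given: serial robot with 4 revolute, 3 prismatic, 1 spherical, 2 fixed joints
DOF contribution per joint type: revolute=1, prismatic=1, spherical=3, fixed=0
DOF = 4*1 + 3*1 + 1*3 + 2*0
DOF = 10

10


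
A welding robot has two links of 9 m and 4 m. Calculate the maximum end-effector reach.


Given: L1 = 9 m, L2 = 4 m
For a 2-link planar arm, max reach = L1 + L2 (fully extended)
Max reach = 9 + 4
Max reach = 13 m

13 m


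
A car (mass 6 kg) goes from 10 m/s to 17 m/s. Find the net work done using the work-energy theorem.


Given: m = 6 kg, v0 = 10 m/s, v = 17 m/s
Using W = (1/2)*m*(v^2 - v0^2)
v^2 = 17^2 = 289
v0^2 = 10^2 = 100
v^2 - v0^2 = 289 - 100 = 189
W = (1/2)*6*189 = 567 J

567 J


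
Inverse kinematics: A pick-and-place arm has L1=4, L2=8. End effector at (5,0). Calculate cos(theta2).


Given: L1 = 4, L2 = 8, target (x, y) = (5, 0)
Using cos(theta2) = (x^2 + y^2 - L1^2 - L2^2) / (2*L1*L2)
x^2 + y^2 = 5^2 + 0 = 25
L1^2 + L2^2 = 16 + 64 = 80
Numerator = 25 - 80 = -55
Denominator = 2*4*8 = 64
cos(theta2) = -55/64 = -55/64

-55/64


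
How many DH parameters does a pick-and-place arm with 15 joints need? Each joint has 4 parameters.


Given: 15 joints, 4 DH parameters per joint (d, theta, a, alpha)
Total DH parameters = number_of_joints * 4
Total = 15 * 4
Total = 60

60


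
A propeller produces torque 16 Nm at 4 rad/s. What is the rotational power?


Given: tau = 16 Nm, omega = 4 rad/s
Using P = tau * omega
P = 16 * 4
P = 64 W

64 W


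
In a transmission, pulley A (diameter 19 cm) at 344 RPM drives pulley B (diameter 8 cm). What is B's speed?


Given: D1 = 19 cm, w1 = 344 RPM, D2 = 8 cm
Using D1*w1 = D2*w2
w2 = D1*w1 / D2
w2 = 19*344 / 8
w2 = 6536 / 8
w2 = 817 RPM

817 RPM


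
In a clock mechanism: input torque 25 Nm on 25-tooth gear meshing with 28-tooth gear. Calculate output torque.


Given: N1 = 25, N2 = 28, T1 = 25 Nm
Using T2/T1 = N2/N1
T2 = T1 * N2 / N1
T2 = 25 * 28 / 25
T2 = 700 / 25
T2 = 28 Nm

28 Nm


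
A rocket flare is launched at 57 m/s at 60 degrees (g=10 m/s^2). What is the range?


Given: v0 = 57 m/s, theta = 60 deg, g = 10 m/s^2
sin(2*60) = sin(120) = sqrt(3)/2
Using R = v0^2 * sin(2*theta) / g
R = 57^2 * (sqrt(3)/2) / 10
R = 3249 * sqrt(3) / 20
R = 3249/20*sqrt(3) m

3249/20*sqrt(3) m


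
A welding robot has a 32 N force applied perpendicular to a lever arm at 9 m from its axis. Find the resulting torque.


Given: F = 32 N, r = 9 m, angle = 90 deg (perpendicular)
Using tau = F * r * sin(90)
sin(90) = 1
tau = 32 * 9 * 1
tau = 288 Nm

288 Nm


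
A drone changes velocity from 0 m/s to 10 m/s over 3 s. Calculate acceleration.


Given: initial velocity v0 = 0 m/s, final velocity v = 10 m/s, time t = 3 s
Using a = (v - v0) / t
a = (10 - 0) / 3
a = 10 / 3
a = 10/3 m/s^2

10/3 m/s^2


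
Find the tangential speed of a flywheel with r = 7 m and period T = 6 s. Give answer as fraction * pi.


Given: radius r = 7 m, period T = 6 s
Using v = 2*pi*r / T
v = 2*pi*7 / 6
v = 14*pi / 6
v = 7/3*pi m/s

7/3*pi m/s


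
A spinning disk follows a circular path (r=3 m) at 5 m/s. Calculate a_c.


Given: v = 5 m/s, r = 3 m
Using a_c = v^2 / r
a_c = 5^2 / 3
a_c = 25 / 3
a_c = 25/3 m/s^2

25/3 m/s^2


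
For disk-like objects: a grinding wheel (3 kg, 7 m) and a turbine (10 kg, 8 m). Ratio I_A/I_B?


Given: M1=3 kg, R1=7 m, M2=10 kg, R2=8 m
For a disk: I = (1/2)*M*R^2, so I_A/I_B = (M1*R1^2)/(M2*R2^2)
M1*R1^2 = 3*49 = 147
M2*R2^2 = 10*64 = 640
I_A/I_B = 147/640 = 147/640

147/640


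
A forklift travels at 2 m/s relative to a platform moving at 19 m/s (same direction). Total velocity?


Given: object velocity = 2 m/s, platform velocity = 19 m/s (same direction)
Using classical velocity addition: v_total = v_object + v_platform
v_total = 2 + 19
v_total = 21 m/s

21 m/s


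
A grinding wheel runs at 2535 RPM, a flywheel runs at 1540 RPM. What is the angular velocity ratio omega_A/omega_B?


Given: RPM_A = 2535, RPM_B = 1540
omega = 2*pi*RPM/60, so omega_A/omega_B = RPM_A / RPM_B
omega_A/omega_B = 2535 / 1540
omega_A/omega_B = 507/308

507/308


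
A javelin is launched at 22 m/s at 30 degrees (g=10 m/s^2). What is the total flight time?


Given: v0 = 22 m/s, theta = 30 deg, g = 10 m/s^2
sin(30) = 1/2
Using T = 2*v0*sin(theta) / g
T = 2*22*1/2 / 10
T = 22 / 10
T = 11/5 s

11/5 s


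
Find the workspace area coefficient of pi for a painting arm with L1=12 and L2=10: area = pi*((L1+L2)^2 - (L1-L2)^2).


Given: L1 = 12, L2 = 10
(L1+L2)^2 = (22)^2 = 484
(L1-L2)^2 = (2)^2 = 4
Difference = 484 - 4 = 480
This equals 4*L1*L2 = 4*12*10 = 480
Workspace area = 480*pi

480


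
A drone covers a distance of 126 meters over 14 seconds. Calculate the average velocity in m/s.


Given: distance d = 126 m, time t = 14 s
Using v = d / t
v = 126 / 14
v = 9 m/s

9 m/s


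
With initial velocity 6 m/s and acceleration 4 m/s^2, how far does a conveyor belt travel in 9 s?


Given: v0 = 6 m/s, a = 4 m/s^2, t = 9 s
Using s = v0*t + (1/2)*a*t^2
s = 6*9 + (1/2)*4*9^2
s = 54 + (1/2)*324
s = 54 + 162
s = 216

216 m


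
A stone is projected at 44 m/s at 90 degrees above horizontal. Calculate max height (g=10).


Given: v0 = 44 m/s, theta = 90 deg, g = 10 m/s^2
sin^2(90) = 1
Using H = v0^2 * sin^2(theta) / (2*g)
H = 44^2 * 1 / (2*10)
H = 1936 * 1 / 20
H = 1936 / 20
H = 484/5 m

484/5 m


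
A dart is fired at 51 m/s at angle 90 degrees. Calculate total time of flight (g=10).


Given: v0 = 51 m/s, theta = 90 deg, g = 10 m/s^2
sin(90) = 1
Using T = 2*v0*sin(theta) / g
T = 2*51*1 / 10
T = 102 / 10
T = 51/5 s

51/5 s


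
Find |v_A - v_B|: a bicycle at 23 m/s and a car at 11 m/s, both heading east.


Given: v_A = 23 m/s east, v_B = 11 m/s east
Both move in the same direction; relative speed = |v_A - v_B|
|23 - 11| = |12|
= 12 m/s

12 m/s


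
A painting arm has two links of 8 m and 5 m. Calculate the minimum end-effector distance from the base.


Given: L1 = 8 m, L2 = 5 m
For a 2-link planar arm, min reach = |L1 - L2| (second link folded back)
Min reach = |8 - 5|
Min reach = 3 m

3 m


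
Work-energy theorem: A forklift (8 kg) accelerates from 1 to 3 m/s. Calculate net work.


Given: m = 8 kg, v0 = 1 m/s, v = 3 m/s
Using W = (1/2)*m*(v^2 - v0^2)
v^2 = 3^2 = 9
v0^2 = 1^2 = 1
v^2 - v0^2 = 9 - 1 = 8
W = (1/2)*8*8 = 32 J

32 J


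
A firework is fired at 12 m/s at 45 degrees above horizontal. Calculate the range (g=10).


Given: v0 = 12 m/s, theta = 45 deg, g = 10 m/s^2
sin(2*45) = sin(90) = 1
Using R = v0^2 * sin(2*theta) / g
R = 12^2 * 1 / 10
R = 144 / 10
R = 72/5 m

72/5 m


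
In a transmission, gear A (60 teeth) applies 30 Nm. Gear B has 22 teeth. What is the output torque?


Given: N1 = 60, N2 = 22, T1 = 30 Nm
Using T2/T1 = N2/N1
T2 = T1 * N2 / N1
T2 = 30 * 22 / 60
T2 = 660 / 60
T2 = 11 Nm

11 Nm


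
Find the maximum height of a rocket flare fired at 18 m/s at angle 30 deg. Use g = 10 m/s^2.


Given: v0 = 18 m/s, theta = 30 deg, g = 10 m/s^2
sin^2(30) = 1/4
Using H = v0^2 * sin^2(theta) / (2*g)
H = 18^2 * 1/4 / (2*10)
H = 324 * 1/4 / 20
H = 81 / 20
H = 81/20 m

81/20 m


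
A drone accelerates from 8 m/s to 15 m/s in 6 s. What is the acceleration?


Given: initial velocity v0 = 8 m/s, final velocity v = 15 m/s, time t = 6 s
Using a = (v - v0) / t
a = (15 - 8) / 6
a = 7 / 6
a = 7/6 m/s^2

7/6 m/s^2


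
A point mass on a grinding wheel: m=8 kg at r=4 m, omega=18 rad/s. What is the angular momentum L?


Given: m = 8 kg, r = 4 m, omega = 18 rad/s
For a point mass: I = m*r^2
I = 8*4^2 = 8*16 = 128
L = I*omega = 128*18
L = 2304 kg*m^2/s

2304 kg*m^2/s


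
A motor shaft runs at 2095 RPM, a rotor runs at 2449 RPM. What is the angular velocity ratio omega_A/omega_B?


Given: RPM_A = 2095, RPM_B = 2449
omega = 2*pi*RPM/60, so omega_A/omega_B = RPM_A / RPM_B
omega_A/omega_B = 2095 / 2449
omega_A/omega_B = 2095/2449

2095/2449


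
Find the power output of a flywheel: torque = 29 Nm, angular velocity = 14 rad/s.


Given: tau = 29 Nm, omega = 14 rad/s
Using P = tau * omega
P = 29 * 14
P = 406 W

406 W


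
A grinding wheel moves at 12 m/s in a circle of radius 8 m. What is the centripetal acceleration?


Given: v = 12 m/s, r = 8 m
Using a_c = v^2 / r
a_c = 12^2 / 8
a_c = 144 / 8
a_c = 18 m/s^2

18 m/s^2


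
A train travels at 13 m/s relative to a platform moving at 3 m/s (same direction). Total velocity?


Given: object velocity = 13 m/s, platform velocity = 3 m/s (same direction)
Using classical velocity addition: v_total = v_object + v_platform
v_total = 13 + 3
v_total = 16 m/s

16 m/s
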